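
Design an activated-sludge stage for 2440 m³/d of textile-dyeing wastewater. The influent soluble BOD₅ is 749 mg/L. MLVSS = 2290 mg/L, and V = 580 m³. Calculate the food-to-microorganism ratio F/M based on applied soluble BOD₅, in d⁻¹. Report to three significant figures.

F/M ≈ 1.38 d⁻¹

Food-to-microorganism ratio F/M = Q S₀ / (V X) = 2440 × 749 / (580.0 × 2290) = 1.376 d⁻¹.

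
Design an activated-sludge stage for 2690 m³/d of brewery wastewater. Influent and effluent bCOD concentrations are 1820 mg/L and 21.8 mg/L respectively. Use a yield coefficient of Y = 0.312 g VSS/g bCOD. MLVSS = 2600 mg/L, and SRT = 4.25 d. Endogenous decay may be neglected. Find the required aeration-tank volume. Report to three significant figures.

V ≈ 2470 m³

V·X = Y·Q·ΔS·θ_c gives V = 0.312 × 2690 × (1820 − 21.8) × 4.25 / 2600 = 2467 m³.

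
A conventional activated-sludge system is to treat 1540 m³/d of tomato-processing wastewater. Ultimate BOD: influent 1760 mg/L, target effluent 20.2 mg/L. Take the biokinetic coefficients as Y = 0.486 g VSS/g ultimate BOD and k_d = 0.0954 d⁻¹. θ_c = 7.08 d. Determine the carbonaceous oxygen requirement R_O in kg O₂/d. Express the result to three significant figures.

The observed yield is Y_obs = Y/(1 + k_d·θ_c) = 0.486 / (1 + 0.0954 × 7.08) = 0.486 / 1.675 = 0.2901 g VSS per g ultimate BOD removed.
Mass of ultimate BOD removed per day: Q(S₀ − S) = 1540 × 1740 g/m³ = 2679 kg/d.
Biomass synthesised: P_X = Y_obs × 2679 = 777.2 kg VSS/d.
R_O = Q·ΔS − 1.42 P_X = 2679 − 1104 = 1576 kg O₂/d.

R_O ≈ 1580 kg O₂/d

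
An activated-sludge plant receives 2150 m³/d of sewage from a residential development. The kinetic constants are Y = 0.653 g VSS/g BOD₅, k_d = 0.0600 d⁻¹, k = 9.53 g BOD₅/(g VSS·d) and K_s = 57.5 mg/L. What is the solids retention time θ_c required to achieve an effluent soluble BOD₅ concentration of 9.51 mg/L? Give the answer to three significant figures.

θ_c ≈ 1.21 d

From 1/θ_c = Y·k·S/(K_s + S) − k_d: Y·k·S/(K_s+S) = 0.653 × 9.53 × 9.51 / (57.5 + 9.51) = 0.8832 d⁻¹.
θ_c = 1/(μ − k_d) = 1/(0.8832 − 0.0600) = 1/0.8232 = 1.215 d.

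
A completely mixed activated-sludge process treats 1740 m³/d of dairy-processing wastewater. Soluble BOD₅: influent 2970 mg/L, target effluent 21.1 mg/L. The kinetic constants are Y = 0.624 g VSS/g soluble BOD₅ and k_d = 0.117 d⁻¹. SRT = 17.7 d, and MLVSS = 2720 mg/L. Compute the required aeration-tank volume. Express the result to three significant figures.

V ≈ 6780 m³

Rearranging the biomass balance for a CMAS with decay, V = Y·Q·ΔS·θ_c / [X·(1+k_d θ_c)] = 0.624 × 1740 × (2970 − 21.1) × 17.7 / [2720 × (1 + 0.117 × 17.7)] = 5.67×10^7 / 8353 = 6785 m³.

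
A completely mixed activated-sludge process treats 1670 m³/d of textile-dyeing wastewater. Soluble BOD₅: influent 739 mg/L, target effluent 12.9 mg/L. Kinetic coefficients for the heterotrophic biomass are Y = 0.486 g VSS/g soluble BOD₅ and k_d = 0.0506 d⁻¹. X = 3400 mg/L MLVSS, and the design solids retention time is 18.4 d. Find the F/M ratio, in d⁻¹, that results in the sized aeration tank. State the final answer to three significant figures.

F/M ≈ 0.220 d⁻¹

From the SRT design equation V = Y Q (S₀−S) θ_c / [X (1 + k_d θ_c)] = 0.486 × 1670 × (739 − 12.9) × 18.4 / [3400 × (1 + 0.0506 × 18.4)] = 1.08×10^7 / 6566 = 1652 m³.
Food-to-microorganism ratio F/M = Q S₀ / (V X) = 1670 × 739 / (1652 × 3400) = 0.2198 d⁻¹.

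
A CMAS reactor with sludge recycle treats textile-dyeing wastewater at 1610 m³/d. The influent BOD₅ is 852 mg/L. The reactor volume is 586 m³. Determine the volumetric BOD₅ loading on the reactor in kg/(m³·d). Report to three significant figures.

Volumetric loading L_v = Q·S₀ / V = 1610 × 852 g/m³ / 586.0 m³ = 2341 g/(m³·d) = 2.341 kg BOD₅/(m³·d).

L_v ≈ 2.34 kg BOD₅/(m³·d)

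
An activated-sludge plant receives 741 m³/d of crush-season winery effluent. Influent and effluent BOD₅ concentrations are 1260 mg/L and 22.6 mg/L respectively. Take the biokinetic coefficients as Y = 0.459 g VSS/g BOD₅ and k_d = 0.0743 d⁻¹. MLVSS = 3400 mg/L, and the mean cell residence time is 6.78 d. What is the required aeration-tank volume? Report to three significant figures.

Rearranging the biomass balance for a CMAS with decay, V = Y·Q·ΔS·θ_c / [X·(1+k_d θ_c)] = 0.459 × 741 × (1260 − 22.6) × 6.78 / [3400 × (1 + 0.0743 × 6.78)] = 2.85×10^6 / 5113 = 558.1 m³.

V ≈ 558 m³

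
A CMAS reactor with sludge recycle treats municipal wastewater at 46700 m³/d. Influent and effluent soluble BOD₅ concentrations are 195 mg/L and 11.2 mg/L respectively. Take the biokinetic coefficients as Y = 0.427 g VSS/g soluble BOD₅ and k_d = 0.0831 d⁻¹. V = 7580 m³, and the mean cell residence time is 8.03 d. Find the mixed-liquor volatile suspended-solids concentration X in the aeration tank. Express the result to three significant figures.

X ≈ 2330 mg/L

From V·X·(1 + k_d·θ_c) = Y·Q·(S₀ − S)·θ_c: X = 0.427 × 46700 × (195 − 11.2) × 8.03 / [7580 × (1 + 0.0831 × 8.03)] = 2329 mg/L.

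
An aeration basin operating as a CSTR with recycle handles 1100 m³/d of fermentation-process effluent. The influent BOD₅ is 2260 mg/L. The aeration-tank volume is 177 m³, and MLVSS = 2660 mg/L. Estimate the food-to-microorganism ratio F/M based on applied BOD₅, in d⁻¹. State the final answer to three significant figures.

F/M = applied load / biomass = Q·S₀/(V·X) = 1100 × 2260 / (177.0 × 2660) = 5.280 d⁻¹.

F/M ≈ 5.28 d⁻¹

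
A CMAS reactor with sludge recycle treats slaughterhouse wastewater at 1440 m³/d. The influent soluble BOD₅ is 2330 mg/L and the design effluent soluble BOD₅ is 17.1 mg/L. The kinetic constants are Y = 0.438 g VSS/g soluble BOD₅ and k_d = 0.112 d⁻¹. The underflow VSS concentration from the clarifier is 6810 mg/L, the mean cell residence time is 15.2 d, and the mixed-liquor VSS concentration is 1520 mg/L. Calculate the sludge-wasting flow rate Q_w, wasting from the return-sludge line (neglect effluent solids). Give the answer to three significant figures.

Q_w ≈ 79.3 m³/d

Steady-state biomass mass balance: V·X·(1 + k_d·θ_c) = Y·Q·(S₀ − S)·θ_c, so V = 0.438 × 1440 × (2330 − 17.1) × 15.2 / [1520 × (1 + 0.112 × 15.2)] = 2.22×10^7 / 4108 = 5398 m³.
θ_c = V·X/(Q_w·X_r) when wasting from the recycle, so Q_w = V·X/(θ_c·X_r) = 5398 × 1520 / (15.2 × 6810) = 79.27 m³/d.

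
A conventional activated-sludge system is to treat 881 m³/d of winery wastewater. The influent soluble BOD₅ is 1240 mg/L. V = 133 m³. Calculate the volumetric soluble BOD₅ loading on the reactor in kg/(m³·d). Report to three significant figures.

L_v ≈ 8.21 kg soluble BOD₅/(m³·d)

Volumetric loading L_v = Q·S₀ / V = 881 × 1240 g/m³ / 133.0 m³ = 8214 g/(m³·d) = 8.214 kg soluble BOD₅/(m³·d).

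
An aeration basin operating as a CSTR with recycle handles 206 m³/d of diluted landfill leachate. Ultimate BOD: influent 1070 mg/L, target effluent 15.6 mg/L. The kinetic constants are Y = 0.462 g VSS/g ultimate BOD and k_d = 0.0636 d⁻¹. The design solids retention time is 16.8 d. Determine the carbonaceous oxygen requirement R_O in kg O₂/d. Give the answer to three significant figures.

R_O ≈ 148 kg O₂/d

Correct the yield for decay: Y_obs = Y/(1 + k_d θ_c) = 0.462 / (1 + 0.0636 × 16.8) = 0.462 / 2.068 = 0.2234.
Mass of ultimate BOD removed per day: Q(S₀ − S) = 206 × 1054 g/m³ = 217.2 kg/d.
Biomass synthesised: P_X = Y_obs × 217.2 = 48.51 kg VSS/d.
R_O = Q·(S₀ − S) − 1.42·P_X = 217.2 − 1.42 × 48.51 = 148.3 kg O₂/d.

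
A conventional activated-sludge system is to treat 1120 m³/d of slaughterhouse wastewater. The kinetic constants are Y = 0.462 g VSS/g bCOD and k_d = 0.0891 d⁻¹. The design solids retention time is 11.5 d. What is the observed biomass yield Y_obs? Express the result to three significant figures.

Y_obs ≈ 0.228 g VSS/g bCOD

The observed yield is Y_obs = Y/(1 + k_d·θ_c) = 0.462 / (1 + 0.0891 × 11.5) = 0.462 / 2.025 = 0.2282 g VSS per g bCOD removed.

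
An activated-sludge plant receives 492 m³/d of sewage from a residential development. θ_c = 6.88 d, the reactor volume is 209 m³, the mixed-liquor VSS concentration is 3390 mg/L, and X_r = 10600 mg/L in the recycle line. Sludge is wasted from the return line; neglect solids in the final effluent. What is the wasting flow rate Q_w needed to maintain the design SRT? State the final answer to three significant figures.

Q_w ≈ 9.72 m³/d

θ_c = V·X/(Q_w·X_r) when wasting from the recycle, so Q_w = V·X/(θ_c·X_r) = 209.0 × 3390 / (6.88 × 10600) = 9.715 m³/d.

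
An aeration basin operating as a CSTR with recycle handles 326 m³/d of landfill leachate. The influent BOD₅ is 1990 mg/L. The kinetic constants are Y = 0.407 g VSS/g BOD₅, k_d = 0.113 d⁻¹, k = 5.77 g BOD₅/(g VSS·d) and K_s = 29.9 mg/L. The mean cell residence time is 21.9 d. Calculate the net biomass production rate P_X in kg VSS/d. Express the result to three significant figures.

P_X ≈ 75.9 kg VSS/d

Effluent substrate depends only on kinetics and SRT: S = K_s(1 + k_d θ_c) / [θ_c(Yk − k_d) − 1] = 29.9 × (1 + 0.113 × 21.9) / [21.9 × (0.407 × 5.77 − 0.113) − 1] = 103.9 / 47.96 = 2.166 mg/L.
The observed yield is Y_obs = Y/(1 + k_d·θ_c) = 0.407 / (1 + 0.113 × 21.9) = 0.407 / 3.475 = 0.1171 g VSS per g BOD₅ removed.
Substrate removed = Q·(S₀ − S) = 326 m³/d × (1990 − 2.17) g/m³ = 6.48×10^5 g/d = 648.0 kg/d.
So the net sludge growth is P_X = 0.1171 × 648.0 = 75.91 kg VSS/d.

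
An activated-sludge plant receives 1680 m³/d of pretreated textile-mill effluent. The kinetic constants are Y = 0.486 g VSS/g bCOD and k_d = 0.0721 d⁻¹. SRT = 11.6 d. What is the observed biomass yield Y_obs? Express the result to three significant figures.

Observed yield with endogenous decay: Y_obs = Y / (1 + k_d·θ_c) = 0.486 / (1 + 0.0721 × 11.6) = 0.486 / 1.836 = 0.2647 g VSS/g bCOD.

Y_obs ≈ 0.265 g VSS/g bCOD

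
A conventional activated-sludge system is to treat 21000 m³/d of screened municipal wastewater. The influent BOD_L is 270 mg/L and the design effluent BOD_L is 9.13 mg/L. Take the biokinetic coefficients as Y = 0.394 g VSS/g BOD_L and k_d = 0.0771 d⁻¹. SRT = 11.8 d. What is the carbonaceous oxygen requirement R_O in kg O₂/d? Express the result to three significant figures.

R_O ≈ 3870 kg O₂/d

Y_obs = Y / (1 + k_d θ_c) = 0.394 / (1 + 0.0771 × 11.8) = 0.394 / 1.910 = 0.2063.
Q·(S₀ − S) = 21000 × (270 − 9.13) × 10⁻³ = 5478 kg/d removed.
Biomass synthesised: P_X = Y_obs × 5478 = 1130 kg VSS/d.
R_O = Q·(S₀ − S) − 1.42·P_X = 5478 − 1.42 × 1130 = 3873 kg O₂/d.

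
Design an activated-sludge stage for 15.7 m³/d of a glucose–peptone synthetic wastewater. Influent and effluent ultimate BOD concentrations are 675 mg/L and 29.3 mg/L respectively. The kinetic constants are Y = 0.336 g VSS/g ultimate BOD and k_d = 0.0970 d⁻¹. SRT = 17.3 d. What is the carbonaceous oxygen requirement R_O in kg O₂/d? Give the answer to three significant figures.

R_O ≈ 8.33 kg O₂/d

The observed yield is Y_obs = Y/(1 + k_d·θ_c) = 0.336 / (1 + 0.0970 × 17.3) = 0.336 / 2.678 = 0.1255 g VSS per g ultimate BOD removed.
Q·(S₀ − S) = 15.7 × (675 − 29.3) × 10⁻³ = 10.14 kg/d removed.
Net sludge production P_X = 0.1255 × 10.14 = 1.272 kg VSS/d.
Carbonaceous O₂ demand = substrate oxidised − cell-mass equivalent = 10.14 − 1.42 × 1.272 = 8.331 kg O₂/d.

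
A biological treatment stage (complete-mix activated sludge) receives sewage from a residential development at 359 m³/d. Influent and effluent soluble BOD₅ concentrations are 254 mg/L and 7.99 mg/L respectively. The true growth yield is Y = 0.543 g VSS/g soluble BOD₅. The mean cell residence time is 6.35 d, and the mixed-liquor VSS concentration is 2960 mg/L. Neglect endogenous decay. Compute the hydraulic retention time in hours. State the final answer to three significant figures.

τ ≈ 6.88 h

With k_d = 0 the design equation reduces to V = Y Q (S₀−S) θ_c / X = 0.543 × 359 × (254 − 7.99) × 6.35 / 2960 = 102.9 m³.
τ = V/Q = 102.9/359 = 0.2866 d, or 6.878 h.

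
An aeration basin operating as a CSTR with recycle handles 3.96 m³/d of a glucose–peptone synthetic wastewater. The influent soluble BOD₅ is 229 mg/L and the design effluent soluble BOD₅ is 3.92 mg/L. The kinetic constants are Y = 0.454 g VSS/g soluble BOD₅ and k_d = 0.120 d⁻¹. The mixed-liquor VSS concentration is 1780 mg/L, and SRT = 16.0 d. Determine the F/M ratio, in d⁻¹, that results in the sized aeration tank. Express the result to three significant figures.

F/M ≈ 0.409 d⁻¹

Steady-state biomass mass balance: V·X·(1 + k_d·θ_c) = Y·Q·(S₀ − S)·θ_c, so V = 0.454 × 3.96 × (229 − 3.92) × 16.0 / [1780 × (1 + 0.120 × 16.0)] = 6.47×10^3 / 5198 = 1.246 m³.
F/M = applied load / biomass = Q·S₀/(V·X) = 3.96 × 229 / (1.246 × 1780) = 0.4090 d⁻¹.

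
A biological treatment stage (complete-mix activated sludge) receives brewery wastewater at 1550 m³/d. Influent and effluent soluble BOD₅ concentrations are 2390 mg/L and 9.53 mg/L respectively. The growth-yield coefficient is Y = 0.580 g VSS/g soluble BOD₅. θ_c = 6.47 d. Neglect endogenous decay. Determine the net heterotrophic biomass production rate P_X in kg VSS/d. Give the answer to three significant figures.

P_X ≈ 2140 kg VSS/d

With endogenous decay neglected, the observed yield equals the true yield: Y_obs = Y = 0.580 g VSS/g soluble BOD₅.
ΔS = 2390 − 9.53 = 2380 mg/L, so the substrate removal rate is 1550 × 2380/1000 = 3690 kg soluble BOD₅/d.
So the net sludge growth is P_X = 0.5800 × 3690 = 2140 kg VSS/d.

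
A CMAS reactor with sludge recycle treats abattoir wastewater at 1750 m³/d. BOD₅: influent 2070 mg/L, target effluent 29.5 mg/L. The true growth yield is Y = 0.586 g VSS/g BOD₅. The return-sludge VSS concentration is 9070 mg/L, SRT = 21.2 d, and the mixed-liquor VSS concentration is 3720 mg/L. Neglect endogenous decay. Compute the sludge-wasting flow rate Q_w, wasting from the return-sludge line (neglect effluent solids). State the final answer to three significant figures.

Q_w ≈ 231 m³/d

V·X = Y·Q·ΔS·θ_c gives V = 0.586 × 1750 × (2070 − 29.5) × 21.2 / 3720 = 11925 m³.
Q_w = (V·X)/(θ_c X_r) = 11925 × 3720 / (21.2 × 9070) = 230.7 m³/d.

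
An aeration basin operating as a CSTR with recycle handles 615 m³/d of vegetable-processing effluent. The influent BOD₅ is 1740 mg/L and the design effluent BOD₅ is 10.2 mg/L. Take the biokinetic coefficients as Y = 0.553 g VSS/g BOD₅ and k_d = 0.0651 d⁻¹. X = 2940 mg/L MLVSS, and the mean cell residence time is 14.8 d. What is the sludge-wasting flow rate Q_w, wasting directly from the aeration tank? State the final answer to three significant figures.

Q_w ≈ 102 m³/d

Rearranging the biomass balance for a CMAS with decay, V = Y·Q·ΔS·θ_c / [X·(1+k_d θ_c)] = 0.553 × 615 × (1740 − 10.2) × 14.8 / [2940 × (1 + 0.0651 × 14.8)] = 8.71×10^6 / 5773 = 1508 m³.
Wasting from the aeration tank: Q_w = V / θ_c = 1508 / 14.8 = 101.9 m³/d.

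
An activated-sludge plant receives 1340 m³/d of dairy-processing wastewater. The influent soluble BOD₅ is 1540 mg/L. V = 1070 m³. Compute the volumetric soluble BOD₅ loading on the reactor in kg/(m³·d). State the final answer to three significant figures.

Volumetric loading L_v = Q·S₀ / V = 1340 × 1540 g/m³ / 1070 m³ = 1929 g/(m³·d) = 1.929 kg soluble BOD₅/(m³·d).

L_v ≈ 1.93 kg soluble BOD₅/(m³·d)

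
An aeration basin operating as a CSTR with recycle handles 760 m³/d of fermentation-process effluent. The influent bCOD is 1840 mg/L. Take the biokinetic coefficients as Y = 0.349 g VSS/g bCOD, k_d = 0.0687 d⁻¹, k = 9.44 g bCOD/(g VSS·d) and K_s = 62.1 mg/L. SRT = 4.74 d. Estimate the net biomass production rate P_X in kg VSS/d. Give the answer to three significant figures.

P_X ≈ 367 kg VSS/d

For a completely mixed reactor with recycle the Lawrence–McCarty relation gives S = K_s·(1 + k_d·θ_c) / [θ_c·(Y·k − k_d) − 1] = 62.1 × (1 + 0.0687 × 4.74) / [4.74 × (0.349 × 9.44 − 0.0687) − 1] = 82.32 / 14.29 = 5.761 mg/L.
Correct the yield for decay: Y_obs = Y/(1 + k_d θ_c) = 0.349 / (1 + 0.0687 × 4.74) = 0.349 / 1.326 = 0.2633.
Q·(S₀ − S) = 760 × (1840 − 5.76) × 10⁻³ = 1394 kg/d removed.
Biomass produced: P_X = Y_obs·Q·ΔS = 0.2633 × 1394 ≈ 367.0 kg VSS/d.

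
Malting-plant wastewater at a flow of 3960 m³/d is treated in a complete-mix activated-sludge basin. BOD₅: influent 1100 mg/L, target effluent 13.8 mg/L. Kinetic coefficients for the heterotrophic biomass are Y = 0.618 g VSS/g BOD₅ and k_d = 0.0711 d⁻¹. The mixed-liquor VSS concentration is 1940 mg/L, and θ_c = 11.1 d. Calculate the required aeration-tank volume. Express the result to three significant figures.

Steady-state biomass mass balance: V·X·(1 + k_d·θ_c) = Y·Q·(S₀ − S)·θ_c, so V = 0.618 × 3960 × (1100 − 13.8) × 11.1 / [1940 × (1 + 0.0711 × 11.1)] = 2.95×10^7 / 3471 = 8501 m³.

V ≈ 8500 m³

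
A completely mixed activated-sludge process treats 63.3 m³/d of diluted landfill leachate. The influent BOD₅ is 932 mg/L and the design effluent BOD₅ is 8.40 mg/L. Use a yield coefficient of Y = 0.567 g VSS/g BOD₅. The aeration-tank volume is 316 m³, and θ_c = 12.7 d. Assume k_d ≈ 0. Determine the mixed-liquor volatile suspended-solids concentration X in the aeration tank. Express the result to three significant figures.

Without decay, X = Y Q (S₀−S) θ_c / V = 0.567 × 63.3 × (932 − 8.40) × 12.7 / 316 = 1332 mg/L.

X ≈ 1330 mg/L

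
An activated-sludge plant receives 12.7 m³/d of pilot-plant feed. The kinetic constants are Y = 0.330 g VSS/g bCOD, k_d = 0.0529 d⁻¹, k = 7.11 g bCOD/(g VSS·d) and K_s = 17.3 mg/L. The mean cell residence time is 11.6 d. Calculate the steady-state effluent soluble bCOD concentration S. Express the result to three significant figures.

S ≈ 1.09 mg/L

Effluent substrate depends only on kinetics and SRT: S = K_s(1 + k_d θ_c) / [θ_c(Yk − k_d) − 1] = 17.3 × (1 + 0.0529 × 11.6) / [11.6 × (0.330 × 7.11 − 0.0529) − 1] = 27.92 / 25.60 = 1.090 mg/L.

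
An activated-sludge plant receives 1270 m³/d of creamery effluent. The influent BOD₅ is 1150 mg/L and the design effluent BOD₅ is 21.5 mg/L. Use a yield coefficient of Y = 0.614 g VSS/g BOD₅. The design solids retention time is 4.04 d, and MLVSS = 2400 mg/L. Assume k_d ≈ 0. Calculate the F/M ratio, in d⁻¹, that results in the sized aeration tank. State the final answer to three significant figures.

F/M ≈ 0.411 d⁻¹

Biomass mass balance (decay neglected): V·X = Y·Q·(S₀ − S)·θ_c, so V = 0.614 × 1270 × (1150 − 21.5) × 4.04 / 2400 = 1481 m³.
Food-to-microorganism ratio F/M = Q S₀ / (V X) = 1270 × 1150 / (1481 × 2400) = 0.4108 d⁻¹.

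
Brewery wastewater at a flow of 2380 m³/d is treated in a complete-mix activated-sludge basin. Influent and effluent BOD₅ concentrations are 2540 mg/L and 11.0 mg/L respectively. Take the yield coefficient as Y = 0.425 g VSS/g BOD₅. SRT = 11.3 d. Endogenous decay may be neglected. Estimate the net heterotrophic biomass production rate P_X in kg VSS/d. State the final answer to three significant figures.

P_X ≈ 2560 kg VSS/d

With endogenous decay neglected, the observed yield equals the true yield: Y_obs = Y = 0.425 g VSS/g BOD₅.
Substrate removed = Q·(S₀ − S) = 2380 m³/d × (2540 − 11.0) g/m³ = 6.02×10^6 g/d = 6019 kg/d.
Net biomass production P_X = Y_obs × Q·(S₀ − S) = 0.4250 × 6019 = 2558 kg VSS/d.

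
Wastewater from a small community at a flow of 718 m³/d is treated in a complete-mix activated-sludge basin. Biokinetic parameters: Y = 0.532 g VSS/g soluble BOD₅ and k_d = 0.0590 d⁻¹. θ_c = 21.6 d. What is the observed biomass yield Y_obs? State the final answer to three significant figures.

Y_obs ≈ 0.234 g VSS/g soluble BOD₅

The observed yield is Y_obs = Y/(1 + k_d·θ_c) = 0.532 / (1 + 0.0590 × 21.6) = 0.532 / 2.274 = 0.2339 g VSS per g soluble BOD₅ removed.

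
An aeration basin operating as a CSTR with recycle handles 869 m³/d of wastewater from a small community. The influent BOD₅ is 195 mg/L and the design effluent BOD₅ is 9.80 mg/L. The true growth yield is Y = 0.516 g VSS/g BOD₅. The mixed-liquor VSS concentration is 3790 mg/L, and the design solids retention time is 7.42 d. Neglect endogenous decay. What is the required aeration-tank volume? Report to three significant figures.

V·X = Y·Q·ΔS·θ_c gives V = 0.516 × 869 × (195 − 9.80) × 7.42 / 3790 = 162.6 m³.

V ≈ 163 m³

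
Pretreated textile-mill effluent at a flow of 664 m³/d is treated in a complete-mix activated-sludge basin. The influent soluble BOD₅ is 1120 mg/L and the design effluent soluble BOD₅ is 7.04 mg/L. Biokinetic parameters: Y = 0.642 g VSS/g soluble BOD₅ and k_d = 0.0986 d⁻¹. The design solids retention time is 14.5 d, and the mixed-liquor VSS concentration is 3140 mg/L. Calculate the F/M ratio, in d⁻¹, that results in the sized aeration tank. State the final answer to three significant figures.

F/M ≈ 0.263 d⁻¹

Steady-state biomass mass balance: V·X·(1 + k_d·θ_c) = Y·Q·(S₀ − S)·θ_c, so V = 0.642 × 664 × (1120 − 7.04) × 14.5 / [3140 × (1 + 0.0986 × 14.5)] = 6.88×10^6 / 7629 = 901.7 m³.
Food-to-microorganism ratio F/M = Q S₀ / (V X) = 664 × 1120 / (901.7 × 3140) = 0.2627 d⁻¹.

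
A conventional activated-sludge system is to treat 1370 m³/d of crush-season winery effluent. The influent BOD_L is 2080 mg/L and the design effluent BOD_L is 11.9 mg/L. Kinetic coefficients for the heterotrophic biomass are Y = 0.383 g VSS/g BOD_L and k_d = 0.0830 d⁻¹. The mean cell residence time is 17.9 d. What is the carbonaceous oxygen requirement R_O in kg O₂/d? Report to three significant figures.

The observed yield is Y_obs = Y/(1 + k_d·θ_c) = 0.383 / (1 + 0.0830 × 17.9) = 0.383 / 2.486 = 0.1541 g VSS per g BOD_L removed.
Substrate removed = Q·(S₀ − S) = 1370 m³/d × (2080 − 11.9) g/m³ = 2.83×10^6 g/d = 2833 kg/d.
P_X = Y_obs·Q·(S₀ − S) = 0.1541 × 2833 = 436.6 kg VSS/d.
Carbonaceous O₂ demand = substrate oxidised − cell-mass equivalent = 2833 − 1.42 × 436.6 = 2213 kg O₂/d.

R_O ≈ 2210 kg O₂/d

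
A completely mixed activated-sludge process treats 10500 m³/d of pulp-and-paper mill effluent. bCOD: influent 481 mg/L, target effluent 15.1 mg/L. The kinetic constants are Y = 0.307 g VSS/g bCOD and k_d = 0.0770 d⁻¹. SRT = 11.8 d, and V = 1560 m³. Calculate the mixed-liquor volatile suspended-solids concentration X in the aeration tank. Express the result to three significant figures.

X ≈ 5950 mg/L

From V·X·(1 + k_d·θ_c) = Y·Q·(S₀ − S)·θ_c: X = 0.307 × 10500 × (481 − 15.1) × 11.8 / [1560 × (1 + 0.0770 × 11.8)] = 5952 mg/L.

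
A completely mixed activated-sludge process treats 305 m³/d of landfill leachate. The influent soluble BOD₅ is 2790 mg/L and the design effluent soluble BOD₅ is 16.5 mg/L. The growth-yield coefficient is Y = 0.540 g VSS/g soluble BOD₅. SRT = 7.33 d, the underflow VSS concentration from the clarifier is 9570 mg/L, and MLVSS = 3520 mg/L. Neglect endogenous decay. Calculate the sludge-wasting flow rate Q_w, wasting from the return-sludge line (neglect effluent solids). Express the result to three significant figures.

With k_d = 0 the design equation reduces to V = Y Q (S₀−S) θ_c / X = 0.540 × 305 × (2790 − 16.5) × 7.33 / 3520 = 951.2 m³.
Wasting from the return line (neglecting effluent solids): Q_w = V·X / (θ_c·X_r) = 951.2 × 3520 / (7.33 × 9570) = 47.73 m³/d.

Q_w ≈ 47.7 m³/d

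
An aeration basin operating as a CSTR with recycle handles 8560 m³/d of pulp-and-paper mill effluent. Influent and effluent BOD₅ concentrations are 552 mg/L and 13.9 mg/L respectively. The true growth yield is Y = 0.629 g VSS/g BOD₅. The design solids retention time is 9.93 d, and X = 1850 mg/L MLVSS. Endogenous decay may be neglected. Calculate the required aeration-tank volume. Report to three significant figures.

V ≈ 15600 m³

Biomass mass balance (decay neglected): V·X = Y·Q·(S₀ − S)·θ_c, so V = 0.629 × 8560 × (552 − 13.9) × 9.93 / 1850 = 15551 m³.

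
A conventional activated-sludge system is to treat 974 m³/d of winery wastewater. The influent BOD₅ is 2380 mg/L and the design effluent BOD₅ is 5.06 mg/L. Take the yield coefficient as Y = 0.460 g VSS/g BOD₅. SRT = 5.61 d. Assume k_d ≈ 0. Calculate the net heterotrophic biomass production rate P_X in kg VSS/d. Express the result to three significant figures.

P_X ≈ 1060 kg VSS/d

Since k_d ≈ 0, Y_obs = Y = 0.460 g VSS/g BOD₅.
Substrate removed = Q·(S₀ − S) = 974 m³/d × (2380 − 5.06) g/m³ = 2.31×10^6 g/d = 2313 kg/d.
Net biomass production P_X = Y_obs × Q·(S₀ − S) = 0.4600 × 2313 = 1064 kg VSS/d.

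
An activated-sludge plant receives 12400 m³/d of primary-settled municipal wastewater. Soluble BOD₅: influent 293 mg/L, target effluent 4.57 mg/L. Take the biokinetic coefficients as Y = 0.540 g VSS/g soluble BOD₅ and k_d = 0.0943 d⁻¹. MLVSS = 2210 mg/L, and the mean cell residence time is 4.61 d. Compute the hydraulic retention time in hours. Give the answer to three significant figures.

Rearranging the biomass balance for a CMAS with decay, V = Y·Q·ΔS·θ_c / [X·(1+k_d θ_c)] = 0.540 × 12400 × (293 − 4.57) × 4.61 / [2210 × (1 + 0.0943 × 4.61)] = 8.9×10^6 / 3171 = 2808 m³.
HRT = V/Q = 2808 m³ / 12400 m³·d⁻¹ = 0.2265 d × 24 = 5.435 h.

τ ≈ 5.43 h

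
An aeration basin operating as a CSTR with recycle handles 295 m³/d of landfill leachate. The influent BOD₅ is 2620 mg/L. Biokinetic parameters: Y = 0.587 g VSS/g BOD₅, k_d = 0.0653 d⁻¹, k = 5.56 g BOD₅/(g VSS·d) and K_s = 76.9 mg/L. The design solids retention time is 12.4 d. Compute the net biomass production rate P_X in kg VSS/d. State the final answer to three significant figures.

From the Monod/SRT balance for a CMAS, S = K_s·(1+k_d θ_c)/[θ_c·(Y k − k_d) − 1] = 76.9 × (1 + 0.0653 × 12.4) / [12.4 × (0.587 × 5.56 − 0.0653) − 1] = 139.2 / 38.66 = 3.600 mg/L.
The observed yield is Y_obs = Y/(1 + k_d·θ_c) = 0.587 / (1 + 0.0653 × 12.4) = 0.587 / 1.810 = 0.3244 g VSS per g BOD₅ removed.
Substrate removed = Q·(S₀ − S) = 295 m³/d × (2620 − 3.60) g/m³ = 7.72×10^5 g/d = 771.8 kg/d.
Biomass produced: P_X = Y_obs·Q·ΔS = 0.3244 × 771.8 ≈ 250.4 kg VSS/d.

P_X ≈ 250 kg VSS/d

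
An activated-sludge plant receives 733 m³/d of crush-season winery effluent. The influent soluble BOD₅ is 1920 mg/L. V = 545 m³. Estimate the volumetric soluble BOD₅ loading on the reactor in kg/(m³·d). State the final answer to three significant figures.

L_v ≈ 2.58 kg soluble BOD₅/(m³·d)

Volumetric loading L_v = Q·S₀ / V = 733 × 1920 g/m³ / 545.0 m³ = 2582 g/(m³·d) = 2.582 kg soluble BOD₅/(m³·d).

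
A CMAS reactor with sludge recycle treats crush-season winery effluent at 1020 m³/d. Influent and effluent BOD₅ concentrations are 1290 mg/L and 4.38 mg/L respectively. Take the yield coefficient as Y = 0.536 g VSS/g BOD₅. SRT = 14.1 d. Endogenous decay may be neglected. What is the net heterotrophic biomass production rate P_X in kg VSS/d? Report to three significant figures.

No decay correction is needed, so Y_obs = Y = 0.536.
ΔS = 1290 − 4.38 = 1286 mg/L, so the substrate removal rate is 1020 × 1286/1000 = 1311 kg BOD₅/d.
Biomass produced: P_X = Y_obs·Q·ΔS = 0.5360 × 1311 ≈ 702.9 kg VSS/d.

P_X ≈ 703 kg VSS/d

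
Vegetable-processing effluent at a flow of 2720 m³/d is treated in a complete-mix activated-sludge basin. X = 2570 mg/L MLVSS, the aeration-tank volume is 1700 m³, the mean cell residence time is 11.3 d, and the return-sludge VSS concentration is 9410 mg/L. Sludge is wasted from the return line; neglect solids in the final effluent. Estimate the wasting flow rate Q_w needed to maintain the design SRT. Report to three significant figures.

Wasting from the return line (neglecting effluent solids): Q_w = V·X / (θ_c·X_r) = 1700 × 2570 / (11.3 × 9410) = 41.09 m³/d.

Q_w ≈ 41.1 m³/d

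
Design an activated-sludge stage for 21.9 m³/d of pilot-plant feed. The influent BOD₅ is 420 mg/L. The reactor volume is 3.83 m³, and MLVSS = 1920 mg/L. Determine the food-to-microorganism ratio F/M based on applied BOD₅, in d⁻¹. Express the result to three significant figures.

Food-to-microorganism ratio F/M = Q S₀ / (V X) = 21.9 × 420 / (3.830 × 1920) = 1.251 d⁻¹.

F/M ≈ 1.25 d⁻¹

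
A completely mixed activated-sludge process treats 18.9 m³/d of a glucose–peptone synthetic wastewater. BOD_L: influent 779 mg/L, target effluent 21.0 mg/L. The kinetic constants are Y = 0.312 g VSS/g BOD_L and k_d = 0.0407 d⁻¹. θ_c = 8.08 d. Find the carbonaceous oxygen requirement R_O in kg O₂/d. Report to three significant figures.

R_O ≈ 9.55 kg O₂/d

The observed yield is Y_obs = Y/(1 + k_d·θ_c) = 0.312 / (1 + 0.0407 × 8.08) = 0.312 / 1.329 = 0.2348 g VSS per g BOD_L removed.
Substrate removed = Q·(S₀ − S) = 18.9 m³/d × (779 − 21.0) g/m³ = 1.43×10^4 g/d = 14.33 kg/d.
Net sludge production P_X = 0.2348 × 14.33 = 3.364 kg VSS/d.
R_O = Q·ΔS − 1.42 P_X = 14.33 − 4.776 = 9.550 kg O₂/d.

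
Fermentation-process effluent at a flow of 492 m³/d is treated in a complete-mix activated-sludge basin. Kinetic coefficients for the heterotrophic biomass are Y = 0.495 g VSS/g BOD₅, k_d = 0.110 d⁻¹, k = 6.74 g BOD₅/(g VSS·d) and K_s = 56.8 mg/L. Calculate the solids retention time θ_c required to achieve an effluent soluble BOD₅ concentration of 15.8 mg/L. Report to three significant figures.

From 1/θ_c = Y·k·S/(K_s + S) − k_d: Y·k·S/(K_s+S) = 0.495 × 6.74 × 15.8 / (56.8 + 15.8) = 0.7261 d⁻¹.
θ_c = 1/(μ − k_d) = 1/(0.7261 − 0.110) = 1/0.6161 = 1.623 d.

θ_c ≈ 1.62 d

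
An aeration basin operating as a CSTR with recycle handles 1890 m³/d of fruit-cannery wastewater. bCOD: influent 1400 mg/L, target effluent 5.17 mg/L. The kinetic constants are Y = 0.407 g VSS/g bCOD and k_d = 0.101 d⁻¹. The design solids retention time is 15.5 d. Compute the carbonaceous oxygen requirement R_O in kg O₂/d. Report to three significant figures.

The observed yield is Y_obs = Y/(1 + k_d·θ_c) = 0.407 / (1 + 0.101 × 15.5) = 0.407 / 2.566 = 0.1586 g VSS per g bCOD removed.
Q·(S₀ − S) = 1890 × (1400 − 5.17) × 10⁻³ = 2636 kg/d removed.
Biomass synthesised: P_X = Y_obs × 2636 = 418.2 kg VSS/d.
R_O = Q·ΔS − 1.42 P_X = 2636 − 593.9 = 2042 kg O₂/d.

R_O ≈ 2040 kg O₂/d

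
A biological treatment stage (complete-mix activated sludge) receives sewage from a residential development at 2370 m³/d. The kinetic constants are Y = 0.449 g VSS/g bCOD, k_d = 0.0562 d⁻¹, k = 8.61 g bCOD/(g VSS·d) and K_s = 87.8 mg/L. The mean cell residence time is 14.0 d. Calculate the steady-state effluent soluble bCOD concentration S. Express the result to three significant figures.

Effluent substrate depends only on kinetics and SRT: S = K_s(1 + k_d θ_c) / [θ_c(Yk − k_d) − 1] = 87.8 × (1 + 0.0562 × 14.0) / [14.0 × (0.449 × 8.61 − 0.0562) − 1] = 156.9 / 52.34 = 2.998 mg/L.

S ≈ 3.00 mg/L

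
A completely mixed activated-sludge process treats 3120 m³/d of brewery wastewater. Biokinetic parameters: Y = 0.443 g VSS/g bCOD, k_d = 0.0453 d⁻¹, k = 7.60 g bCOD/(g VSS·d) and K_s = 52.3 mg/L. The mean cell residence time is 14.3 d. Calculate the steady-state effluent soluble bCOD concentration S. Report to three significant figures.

For a completely mixed reactor with recycle the Lawrence–McCarty relation gives S = K_s·(1 + k_d·θ_c) / [θ_c·(Y·k − k_d) − 1] = 52.3 × (1 + 0.0453 × 14.3) / [14.3 × (0.443 × 7.60 − 0.0453) − 1] = 86.18 / 46.50 = 1.853 mg/L.

S ≈ 1.85 mg/L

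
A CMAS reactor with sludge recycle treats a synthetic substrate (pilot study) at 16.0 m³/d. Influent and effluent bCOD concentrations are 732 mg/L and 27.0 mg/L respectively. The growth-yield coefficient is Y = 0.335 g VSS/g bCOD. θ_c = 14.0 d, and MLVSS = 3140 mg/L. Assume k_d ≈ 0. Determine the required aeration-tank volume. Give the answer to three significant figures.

V ≈ 16.8 m³

V·X = Y·Q·ΔS·θ_c gives V = 0.335 × 16.0 × (732 − 27.0) × 14.0 / 3140 = 16.85 m³.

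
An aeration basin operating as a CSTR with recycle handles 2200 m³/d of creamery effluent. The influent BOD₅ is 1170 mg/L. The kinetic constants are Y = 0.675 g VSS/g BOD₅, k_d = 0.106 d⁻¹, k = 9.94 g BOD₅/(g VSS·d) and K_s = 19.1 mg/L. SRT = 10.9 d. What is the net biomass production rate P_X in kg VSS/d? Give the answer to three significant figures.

P_X ≈ 806 kg VSS/d

For a completely mixed reactor with recycle the Lawrence–McCarty relation gives S = K_s·(1 + k_d·θ_c) / [θ_c·(Y·k − k_d) − 1] = 19.1 × (1 + 0.106 × 10.9) / [10.9 × (0.675 × 9.94 − 0.106) − 1] = 41.17 / 70.98 = 0.5800 mg/L.
Observed yield with endogenous decay: Y_obs = Y / (1 + k_d·θ_c) = 0.675 / (1 + 0.106 × 10.9) = 0.675 / 2.155 = 0.3132 g VSS/g BOD₅.
Mass of BOD₅ removed per day: Q(S₀ − S) = 2200 × 1169 g/m³ = 2573 kg/d.
So the net sludge growth is P_X = 0.3132 × 2573 = 805.7 kg VSS/d.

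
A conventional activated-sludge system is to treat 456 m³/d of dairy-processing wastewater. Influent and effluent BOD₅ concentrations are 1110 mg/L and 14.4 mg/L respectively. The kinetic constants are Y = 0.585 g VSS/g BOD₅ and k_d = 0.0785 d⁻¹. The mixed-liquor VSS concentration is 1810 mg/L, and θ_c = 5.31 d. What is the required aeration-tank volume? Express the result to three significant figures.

V ≈ 605 m³

From the SRT design equation V = Y Q (S₀−S) θ_c / [X (1 + k_d θ_c)] = 0.585 × 456 × (1110 − 14.4) × 5.31 / [1810 × (1 + 0.0785 × 5.31)] = 1.55×10^6 / 2564 = 605.2 m³.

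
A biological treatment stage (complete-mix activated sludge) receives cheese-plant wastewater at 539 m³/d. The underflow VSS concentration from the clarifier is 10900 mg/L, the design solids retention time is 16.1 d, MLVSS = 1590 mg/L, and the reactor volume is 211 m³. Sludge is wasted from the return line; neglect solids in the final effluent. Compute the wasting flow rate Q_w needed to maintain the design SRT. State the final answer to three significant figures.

Wasting from the return line (neglecting effluent solids): Q_w = V·X / (θ_c·X_r) = 211.0 × 1590 / (16.1 × 10900) = 1.912 m³/d.

Q_w ≈ 1.91 m³/d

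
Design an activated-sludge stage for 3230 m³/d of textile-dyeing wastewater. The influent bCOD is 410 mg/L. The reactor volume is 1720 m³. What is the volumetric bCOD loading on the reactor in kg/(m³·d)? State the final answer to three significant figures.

L_v = Q S₀ / V = 3230 × 410 × 10⁻³ / 1720 = 0.7699 kg/(m³·d).

L_v ≈ 0.770 kg bCOD/(m³·d)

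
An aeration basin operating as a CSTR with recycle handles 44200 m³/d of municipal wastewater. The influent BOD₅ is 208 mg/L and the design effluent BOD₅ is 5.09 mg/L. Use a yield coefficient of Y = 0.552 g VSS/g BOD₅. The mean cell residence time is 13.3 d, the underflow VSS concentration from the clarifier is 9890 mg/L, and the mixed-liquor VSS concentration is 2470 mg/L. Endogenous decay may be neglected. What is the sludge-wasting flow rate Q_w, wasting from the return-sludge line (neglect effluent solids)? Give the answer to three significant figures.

Q_w ≈ 501 m³/d

V·X = Y·Q·ΔS·θ_c gives V = 0.552 × 44200 × (208 − 5.09) × 13.3 / 2470 = 26658 m³.
θ_c = V·X/(Q_w·X_r) when wasting from the recycle, so Q_w = V·X/(θ_c·X_r) = 26658 × 2470 / (13.3 × 9890) = 500.6 m³/d.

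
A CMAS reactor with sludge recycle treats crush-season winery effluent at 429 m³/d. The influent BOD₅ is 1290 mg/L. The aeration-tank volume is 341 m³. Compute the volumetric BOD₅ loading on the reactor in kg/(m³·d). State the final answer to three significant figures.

L_v ≈ 1.62 kg BOD₅/(m³·d)

Volumetric loading L_v = Q·S₀ / V = 429 × 1290 g/m³ / 341.0 m³ = 1623 g/(m³·d) = 1.623 kg BOD₅/(m³·d).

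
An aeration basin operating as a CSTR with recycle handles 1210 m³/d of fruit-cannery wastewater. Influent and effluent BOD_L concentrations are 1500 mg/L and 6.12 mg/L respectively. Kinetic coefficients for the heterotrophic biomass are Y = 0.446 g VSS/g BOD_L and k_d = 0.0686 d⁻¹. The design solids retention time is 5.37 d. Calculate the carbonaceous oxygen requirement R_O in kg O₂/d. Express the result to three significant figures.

Correct the yield for decay: Y_obs = Y/(1 + k_d θ_c) = 0.446 / (1 + 0.0686 × 5.37) = 0.446 / 1.368 = 0.3259.
ΔS = 1500 − 6.12 = 1494 mg/L, so the substrate removal rate is 1210 × 1494/1000 = 1808 kg BOD_L/d.
Biomass synthesised: P_X = Y_obs × 1808 = 589.2 kg VSS/d.
Carbonaceous O₂ demand = substrate oxidised − cell-mass equivalent = 1808 − 1.42 × 589.2 = 971.0 kg O₂/d.

R_O ≈ 971 kg O₂/d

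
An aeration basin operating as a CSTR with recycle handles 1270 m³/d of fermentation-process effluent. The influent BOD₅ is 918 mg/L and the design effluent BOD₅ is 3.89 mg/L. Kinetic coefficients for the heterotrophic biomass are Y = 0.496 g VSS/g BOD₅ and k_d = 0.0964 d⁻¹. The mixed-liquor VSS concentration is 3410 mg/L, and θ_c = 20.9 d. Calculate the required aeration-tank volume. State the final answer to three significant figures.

Steady-state biomass mass balance: V·X·(1 + k_d·θ_c) = Y·Q·(S₀ − S)·θ_c, so V = 0.496 × 1270 × (918 − 3.89) × 20.9 / [3410 × (1 + 0.0964 × 20.9)] = 1.2×10^7 / 10280 = 1171 m³.

V ≈ 1170 m³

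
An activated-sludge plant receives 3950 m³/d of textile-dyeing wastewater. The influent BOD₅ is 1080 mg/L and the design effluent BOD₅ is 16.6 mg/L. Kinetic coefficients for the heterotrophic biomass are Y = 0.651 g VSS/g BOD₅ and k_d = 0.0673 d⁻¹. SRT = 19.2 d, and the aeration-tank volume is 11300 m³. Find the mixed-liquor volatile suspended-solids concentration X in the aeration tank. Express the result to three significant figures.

From V·X·(1 + k_d·θ_c) = Y·Q·(S₀ − S)·θ_c: X = 0.651 × 3950 × (1080 − 16.6) × 19.2 / [11300 × (1 + 0.0673 × 19.2)] = 2027 mg/L.

X ≈ 2030 mg/L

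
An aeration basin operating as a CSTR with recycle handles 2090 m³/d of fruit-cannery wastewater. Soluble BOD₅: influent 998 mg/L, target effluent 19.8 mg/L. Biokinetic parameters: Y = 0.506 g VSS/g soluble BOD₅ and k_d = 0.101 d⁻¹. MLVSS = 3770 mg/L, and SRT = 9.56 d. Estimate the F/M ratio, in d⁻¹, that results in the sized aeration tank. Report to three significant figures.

F/M ≈ 0.415 d⁻¹

Steady-state biomass mass balance: V·X·(1 + k_d·θ_c) = Y·Q·(S₀ − S)·θ_c, so V = 0.506 × 2090 × (998 − 19.8) × 9.56 / [3770 × (1 + 0.101 × 9.56)] = 9.89×10^6 / 7410 = 1335 m³.
Food-to-microorganism ratio F/M = Q S₀ / (V X) = 2090 × 998 / (1335 × 3770) = 0.4146 d⁻¹.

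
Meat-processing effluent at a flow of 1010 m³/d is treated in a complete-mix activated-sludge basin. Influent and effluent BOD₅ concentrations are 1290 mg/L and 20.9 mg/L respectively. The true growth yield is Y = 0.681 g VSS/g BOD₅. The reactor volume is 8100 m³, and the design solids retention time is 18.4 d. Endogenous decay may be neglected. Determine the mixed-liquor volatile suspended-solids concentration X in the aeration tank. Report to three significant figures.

X = Y·Q·ΔS·θ_c / V = 0.681 × 1010 × (1290 − 20.9) × 18.4 / 8100 = 1983 mg/L.

X ≈ 1980 mg/L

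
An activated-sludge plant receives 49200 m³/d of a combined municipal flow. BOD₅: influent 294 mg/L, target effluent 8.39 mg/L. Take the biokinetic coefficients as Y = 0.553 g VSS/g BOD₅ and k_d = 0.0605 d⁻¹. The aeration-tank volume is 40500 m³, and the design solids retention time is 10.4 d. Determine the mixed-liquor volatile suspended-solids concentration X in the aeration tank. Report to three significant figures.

Solving the biomass balance for X: X = Y Q (S₀−S) θ_c / [V (1+k_d θ_c)] = 0.553 × 49200 × (294 − 8.39) × 10.4 / [40500 × (1 + 0.0605 × 10.4)] = 1225 mg/L.

X ≈ 1220 mg/L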